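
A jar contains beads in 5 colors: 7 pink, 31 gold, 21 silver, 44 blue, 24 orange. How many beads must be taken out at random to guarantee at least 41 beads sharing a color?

124

Treat the 5 colors as pigeonholes.
In the worst case we take at most 40 of each color, but all 7 pink, all 31 gold, all 21 silver, and all 24 orange (fewer than 40), giving 7 + 31 + 21 + 40 + 24 = 123.
One more bead then forces some color to 41, so 123 + 1 = 124.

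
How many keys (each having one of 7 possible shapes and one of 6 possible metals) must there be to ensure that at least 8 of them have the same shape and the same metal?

There are 7 × 6 = 42 (shape, metal) combinations acting as pigeonholes.
With 42 × 7 = 294 keys we could place exactly 7 in each, with no (shape, metal) pair reaching 8.
One more forces some (shape, metal) pair to hold 8, so 294 + 1 = 295.

295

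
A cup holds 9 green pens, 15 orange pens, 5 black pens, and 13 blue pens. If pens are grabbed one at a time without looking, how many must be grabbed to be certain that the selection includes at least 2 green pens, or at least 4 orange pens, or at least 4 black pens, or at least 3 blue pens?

10

The worst case stops just short of every target: 1 green, 3 orange, 3 black, 2 blue — 1 + 3 + 3 + 2 = 9 pens.
One more pen must push some ink color to its target, so 9 + 1 = 10.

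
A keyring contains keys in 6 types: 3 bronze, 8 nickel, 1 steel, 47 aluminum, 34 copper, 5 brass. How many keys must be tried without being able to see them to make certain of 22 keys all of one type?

Treat the 6 types as pigeonholes.
In the worst case we take at most 21 of each type, but all 3 bronze, all 8 nickel, all 1 steel, and all 5 brass (fewer than 21), giving 3 + 8 + 1 + 21 + 21 + 5 = 59.
One more key then forces some type to 22, so 59 + 1 = 60.

60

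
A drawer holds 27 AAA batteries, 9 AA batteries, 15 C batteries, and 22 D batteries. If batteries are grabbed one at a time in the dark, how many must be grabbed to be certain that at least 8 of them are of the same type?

Treat the 4 types as pigeonholes.
The worst case takes 7 batteries of each type without reaching 8 of any: 4 × 7 = 28.
The next battery must bring some type to 8, so 28 + 1 = 29.

29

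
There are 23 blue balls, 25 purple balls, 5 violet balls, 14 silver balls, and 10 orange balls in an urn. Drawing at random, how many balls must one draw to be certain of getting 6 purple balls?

To avoid purple balls as long as possible, exhaust the other 4 colors first.
The worst case draws every non-purple ball first: 23 + 5 + 14 + 10 = 52.
The next 6 draws are then forced to be purple, giving 52 + 6 = 58.

58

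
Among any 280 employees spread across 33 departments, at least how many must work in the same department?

If each of the 33 departments held at most 8, the total would be at most 33 × 8 = 264 < 280, a contradiction.
So at least one holds ⌈280/33⌉ = 9.

9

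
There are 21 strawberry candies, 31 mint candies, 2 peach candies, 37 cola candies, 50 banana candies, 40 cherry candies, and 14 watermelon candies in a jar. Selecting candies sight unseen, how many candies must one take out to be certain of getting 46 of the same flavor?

191

In the worst case we take at most 45 of each flavor, but all 21 strawberry, all 31 mint, all 2 peach, all 37 cola, all 40 cherry, and all 14 watermelon (fewer than 45), giving 21 + 31 + 2 + 37 + 45 + 40 + 14 = 190.
One more candy then forces some flavor to 46, so 190 + 1 = 191.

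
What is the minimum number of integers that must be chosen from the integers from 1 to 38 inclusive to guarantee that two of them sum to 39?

20

Partition {1, …, 38} into 19 pairs: {1,38}, {2,37}, …, {19,20}.
Choosing 19 integers — say the integers 1 through 19 — takes one from each pair and avoids the property.
Choosing 20 forces two into the same pair by pigeonhole, and those sum to 39. So 20.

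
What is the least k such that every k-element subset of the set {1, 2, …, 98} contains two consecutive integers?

50

Partition {1, …, 98} into 49 pairs: {1,2}, {3,4}, …, {97,98}.
Choosing 49 integers — say the 49 even numbers 2, 4, …, 98 — takes one from each pair and avoids the property.
Choosing 50 forces two into the same pair by pigeonhole, and those are consecutive. So 50.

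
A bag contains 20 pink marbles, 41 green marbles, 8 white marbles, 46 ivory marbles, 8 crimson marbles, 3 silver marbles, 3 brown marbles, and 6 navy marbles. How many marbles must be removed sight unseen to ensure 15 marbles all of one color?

71

In the worst case we take at most 14 of each color, but all 8 white, all 8 crimson, all 3 silver, all 3 brown, and all 6 navy (fewer than 14), giving 14 + 14 + 8 + 14 + 8 + 3 + 3 + 6 = 70.
One more marble then forces some color to 15, so 70 + 1 = 71.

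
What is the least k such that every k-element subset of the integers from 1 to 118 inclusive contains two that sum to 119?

Partition {1, …, 118} into 59 pairs: {1,118}, {2,117}, …, {59,60}.
Choosing 59 integers — say the integers 1 through 59 — takes one from each pair and avoids the property.
Choosing 60 forces two into the same pair by pigeonhole, and those sum to 119. So 60.

60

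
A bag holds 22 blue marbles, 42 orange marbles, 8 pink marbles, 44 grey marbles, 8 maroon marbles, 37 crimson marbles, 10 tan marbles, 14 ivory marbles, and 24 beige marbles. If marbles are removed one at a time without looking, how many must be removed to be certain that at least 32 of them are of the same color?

In the worst case we take at most 31 of each color, but all 22 blue, all 8 pink, all 8 maroon, all 10 tan, all 14 ivory, and all 24 beige (fewer than 31), giving 22 + 31 + 8 + 31 + 8 + 31 + 10 + 14 + 24 = 179.
One more marble then forces some color to 32, so 179 + 1 = 180.

180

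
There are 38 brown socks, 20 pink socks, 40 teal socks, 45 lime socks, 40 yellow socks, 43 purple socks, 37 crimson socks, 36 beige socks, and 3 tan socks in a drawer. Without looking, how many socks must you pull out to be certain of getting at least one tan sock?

300

The worst case draws every non-tan sock first: 38 + 20 + 40 + 45 + 40 + 43 + 37 + 36 = 299.
The next draw is then forced to be tan, giving 299 + 1 = 300.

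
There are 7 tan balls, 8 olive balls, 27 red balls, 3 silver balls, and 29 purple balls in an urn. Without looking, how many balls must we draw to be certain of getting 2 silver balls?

To avoid silver balls as long as possible, exhaust the other 4 colors first.
The worst case draws every non-silver ball first: 7 + 8 + 27 + 29 = 71.
The next 2 draws are then forced to be silver, giving 71 + 2 = 73.

73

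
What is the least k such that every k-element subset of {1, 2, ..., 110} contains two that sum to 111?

56

Partition {1, …, 110} into 55 pairs: {1,110}, {2,109}, …, {55,56}.
Choosing 55 integers — say the integers 1 through 55 — takes one from each pair and avoids the property.
Choosing 56 forces two into the same pair by pigeonhole, and those sum to 111. So 56.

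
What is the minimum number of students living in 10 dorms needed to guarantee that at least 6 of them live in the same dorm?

There are 10 dorms acting as pigeonholes.
With 10 × 5 = 50 students we could place exactly 5 in each, with no class reaching 6.
One more forces some class to hold 6, so 50 + 1 = 51.

51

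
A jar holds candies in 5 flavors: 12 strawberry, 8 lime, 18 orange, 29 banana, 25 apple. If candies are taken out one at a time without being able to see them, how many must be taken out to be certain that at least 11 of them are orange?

To avoid orange candies as long as possible, exhaust the other 4 flavors first.
The worst case draws every non-orange candy first: 12 + 8 + 29 + 25 = 74.
The next 11 draws are then forced to be orange, giving 74 + 11 = 85.

85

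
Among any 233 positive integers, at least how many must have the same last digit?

There are 10 possible last digits, which serve as the pigeonholes.
If each of the 10 possible last digits held at most 23, the total would be at most 10 × 23 = 230 < 233, a contradiction.
So at least one holds ⌈233/10⌉ = 24.

24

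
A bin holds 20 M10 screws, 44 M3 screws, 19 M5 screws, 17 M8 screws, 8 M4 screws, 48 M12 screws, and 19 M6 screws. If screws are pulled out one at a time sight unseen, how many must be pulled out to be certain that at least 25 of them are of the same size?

In the worst case we take at most 24 of each size, but all 20 M10, all 19 M5, all 17 M8, all 8 M4, and all 19 M6 (fewer than 24), giving 20 + 24 + 19 + 17 + 8 + 24 + 19 = 131.
One more screw then forces some size to 25, so 131 + 1 = 132.

132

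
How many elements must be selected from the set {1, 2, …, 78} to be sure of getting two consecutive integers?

Partition {1, …, 78} into 39 pairs: {1,2}, {3,4}, …, {77,78}.
Choosing 39 integers — say the 39 even numbers 2, 4, …, 78 — takes one from each pair and avoids the property.
Choosing 40 forces two into the same pair by pigeonhole, and those are consecutive. So 40.

40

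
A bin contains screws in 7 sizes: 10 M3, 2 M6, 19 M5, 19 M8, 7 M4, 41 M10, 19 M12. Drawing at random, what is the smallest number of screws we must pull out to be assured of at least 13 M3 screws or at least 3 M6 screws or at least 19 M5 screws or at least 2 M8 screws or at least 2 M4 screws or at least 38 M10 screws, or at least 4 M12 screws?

73

The worst case stops just short of every target: all 10 M3, 2 M6, 18 M5, 1 M8, 1 M4, 37 M10, 3 M12 — 10 + 2 + 18 + 1 + 1 + 37 + 3 = 72 screws.
One more screw must push some size to its target, so 72 + 1 = 73.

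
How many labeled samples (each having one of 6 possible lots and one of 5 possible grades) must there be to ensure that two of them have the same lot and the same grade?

There are 6 × 5 = 30 (lot, grade) combinations acting as pigeonholes.
With 30 labeled samples we could place one in each, avoiding any repeat.
One more forces some (lot, grade) pair to hold 2, so 30 + 1 = 31.

31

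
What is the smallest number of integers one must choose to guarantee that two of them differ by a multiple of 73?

Two integers differ by a multiple of 73 exactly when they share a remainder mod 73.
There are 73 residue classes mod 73, so 73 integers can all lie in distinct classes.
One more integer must repeat a residue, giving a difference divisible by 73. So n = 73 + 1 = 74.

74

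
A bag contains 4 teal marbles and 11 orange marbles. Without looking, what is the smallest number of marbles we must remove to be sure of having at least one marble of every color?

The hardest color to obtain is teal: we could draw every other marble first — 15 − 4 = 11 marbles — without a single teal one.
The next draw must be teal, so 11 + 1 = 12.

12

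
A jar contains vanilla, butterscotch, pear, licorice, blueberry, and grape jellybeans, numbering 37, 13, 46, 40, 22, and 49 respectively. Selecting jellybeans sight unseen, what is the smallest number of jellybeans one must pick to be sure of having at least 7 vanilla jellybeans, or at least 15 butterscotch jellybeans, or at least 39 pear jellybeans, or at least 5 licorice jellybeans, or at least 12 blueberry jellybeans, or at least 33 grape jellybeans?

105

The worst case stops just short of every target: 6 vanilla, all 13 butterscotch, 38 pear, 4 licorice, 11 blueberry, 32 grape — 6 + 13 + 38 + 4 + 11 + 32 = 104 jellybeans.
One more jellybean must push some flavor to its target, so 104 + 1 = 105.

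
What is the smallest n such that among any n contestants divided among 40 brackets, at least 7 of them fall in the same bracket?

241

There are 40 brackets acting as pigeonholes.
With 40 × 6 = 240 contestants we could place exactly 6 in each, with no class reaching 7.
One more forces some class to hold 7, so 240 + 1 = 241.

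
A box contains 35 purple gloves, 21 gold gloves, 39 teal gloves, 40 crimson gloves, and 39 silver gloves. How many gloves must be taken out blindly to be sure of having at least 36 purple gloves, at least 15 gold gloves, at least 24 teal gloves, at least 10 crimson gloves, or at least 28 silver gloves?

Each of the 5 colors has its own threshold; avoid all of them simultaneously.
The worst case stops just short of every target: 35 purple, 14 gold, 23 teal, 9 crimson, 27 silver — 35 + 14 + 23 + 9 + 27 = 108 gloves.
One more glove must push some color to its target, so 108 + 1 = 109.

109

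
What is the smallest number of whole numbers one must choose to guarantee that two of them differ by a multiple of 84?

85

Use the pigeonhole principle on residue classes: two integers differ by a multiple of 84 exactly when they share a remainder mod 84.
There are 84 residue classes mod 84, so 84 integers can all lie in distinct classes.
One more integer must repeat a residue, giving a difference divisible by 84. So n = 84 + 1 = 85.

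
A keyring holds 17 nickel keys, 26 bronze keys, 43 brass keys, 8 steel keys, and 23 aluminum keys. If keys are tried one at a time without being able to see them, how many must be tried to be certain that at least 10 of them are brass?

84

The worst case draws every non-brass key first: 17 + 26 + 8 + 23 = 74.
The next 10 draws are then forced to be brass, giving 74 + 10 = 84.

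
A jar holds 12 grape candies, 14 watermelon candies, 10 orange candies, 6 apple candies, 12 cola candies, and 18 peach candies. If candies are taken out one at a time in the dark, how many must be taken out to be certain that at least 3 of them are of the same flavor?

13

Treat the 6 flavors as pigeonholes.
The worst case takes 2 candies of each flavor without reaching 3 of any: 6 × 2 = 12.
The next candy must bring some flavor to 3, so 12 + 1 = 13.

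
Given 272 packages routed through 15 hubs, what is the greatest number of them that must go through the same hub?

19

If each of the 15 hubs held at most 18, the total would be at most 15 × 18 = 270 < 272, a contradiction.
So at least one holds ⌈272/15⌉ = 19.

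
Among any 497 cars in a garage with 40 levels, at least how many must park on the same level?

If each of the 40 levels held at most 12, the total would be at most 40 × 12 = 480 < 497, a contradiction.
So at least one holds ⌈497/40⌉ = 13.

13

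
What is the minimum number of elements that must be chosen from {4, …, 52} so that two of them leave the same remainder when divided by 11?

12

Group the integers by remainder mod 11; there are 11 residue classes, each nonempty in this range.
Choosing one from each class (11 integers) avoids any shared remainder.
One more choice must repeat a class, so two differ by a multiple of 11. Hence 11 + 1 = 12.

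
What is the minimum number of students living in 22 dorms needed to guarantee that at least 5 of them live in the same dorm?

89

There are 22 dorms acting as pigeonholes.
With 22 × 4 = 88 students we could place exactly 4 in each, with no class reaching 5.
One more forces some class to hold 5, so 88 + 1 = 89.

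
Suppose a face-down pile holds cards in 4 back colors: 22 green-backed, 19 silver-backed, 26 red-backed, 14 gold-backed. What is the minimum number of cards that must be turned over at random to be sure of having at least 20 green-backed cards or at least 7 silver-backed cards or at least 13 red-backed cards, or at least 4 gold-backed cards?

Each of the 4 back colors has its own threshold; avoid all of them simultaneously.
The worst case stops just short of every target: 19 green-backed, 6 silver-backed, 12 red-backed, 3 gold-backed — 19 + 6 + 12 + 3 = 40 cards.
One more card must push some back color to its target, so 40 + 1 = 41.

41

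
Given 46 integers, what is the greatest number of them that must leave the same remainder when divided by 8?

6

If each of the 8 residue classes modulo 8 held at most 5, the total would be at most 8 × 5 = 40 < 46, a contradiction.
So at least one holds ⌈46/8⌉ = 6.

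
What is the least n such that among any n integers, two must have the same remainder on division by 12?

13

Two integers differ by a multiple of 12 exactly when they share a remainder mod 12.
There are 12 residue classes mod 12, so 12 integers can all lie in distinct classes.
One more integer must repeat a residue, giving a difference divisible by 12. So n = 12 + 1 = 13.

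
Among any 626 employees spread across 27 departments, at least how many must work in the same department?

24

The 626 employees fall into 27 departments.
If each of the 27 departments held at most 23, the total would be at most 27 × 23 = 621 < 626, a contradiction.
So at least one holds ⌈626/27⌉ = 24.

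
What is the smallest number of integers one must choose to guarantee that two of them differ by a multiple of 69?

Use the pigeonhole principle on residue classes: two integers differ by a multiple of 69 exactly when they share a remainder mod 69.
There are 69 residue classes mod 69, so 69 integers can all lie in distinct classes.
One more integer must repeat a residue, giving a difference divisible by 69. So n = 69 + 1 = 70.

70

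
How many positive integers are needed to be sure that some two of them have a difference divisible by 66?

Two integers differ by a multiple of 66 exactly when they share a remainder mod 66.
There are 66 residue classes mod 66, so 66 integers can all lie in distinct classes.
One more integer must repeat a residue, giving a difference divisible by 66. So n = 66 + 1 = 67.

67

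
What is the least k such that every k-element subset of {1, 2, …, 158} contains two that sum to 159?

Partition {1, …, 158} into 79 pairs: {1,158}, {2,157}, …, {79,80}.
Choosing 79 integers — say the integers 1 through 79 — takes one from each pair and avoids the property.
Choosing 80 forces two into the same pair by pigeonhole, and those sum to 159. So 80.

80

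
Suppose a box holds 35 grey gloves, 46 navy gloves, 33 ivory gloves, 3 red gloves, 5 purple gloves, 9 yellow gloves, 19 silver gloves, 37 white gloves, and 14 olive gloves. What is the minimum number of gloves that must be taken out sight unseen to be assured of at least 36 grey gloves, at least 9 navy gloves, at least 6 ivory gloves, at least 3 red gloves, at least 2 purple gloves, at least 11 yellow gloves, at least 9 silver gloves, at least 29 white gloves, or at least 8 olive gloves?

104

The worst case stops just short of every target: 35 grey, 8 navy, 5 ivory, 2 red, 1 purple, all 9 yellow, 8 silver, 28 white, 7 olive — 35 + 8 + 5 + 2 + 1 + 9 + 8 + 28 + 7 = 103 gloves.
One more glove must push some color to its target, so 103 + 1 = 104.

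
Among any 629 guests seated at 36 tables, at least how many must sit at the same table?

The 629 guests fall into 36 tables.
If each of the 36 tables held at most 17, the total would be at most 36 × 17 = 612 < 629, a contradiction.
So at least one holds ⌈629/36⌉ = 18.

18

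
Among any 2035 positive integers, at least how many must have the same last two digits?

There are 100 possible two-digit endings, which serve as the pigeonholes.
If each of the 100 possible two-digit endings held at most 20, the total would be at most 100 × 20 = 2000 < 2035, a contradiction.
So at least one holds ⌈2035/100⌉ = 21.

21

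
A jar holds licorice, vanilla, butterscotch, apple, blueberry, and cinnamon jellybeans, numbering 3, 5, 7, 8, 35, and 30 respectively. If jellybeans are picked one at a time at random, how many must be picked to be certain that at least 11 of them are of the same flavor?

44

Treat the 6 flavors as pigeonholes.
In the worst case we take at most 10 of each flavor, but all 3 licorice, all 5 vanilla, all 7 butterscotch, and all 8 apple (fewer than 10), giving 3 + 5 + 7 + 8 + 10 + 10 = 43.
One more jellybean then forces some flavor to 11, so 43 + 1 = 44.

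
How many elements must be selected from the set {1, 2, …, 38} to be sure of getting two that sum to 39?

Partition {1, …, 38} into 19 pairs: {1,38}, {2,37}, …, {19,20}.
Choosing 19 integers — say the integers 1 through 19 — takes one from each pair and avoids the property.
Choosing 20 forces two into the same pair by pigeonhole, and those sum to 39. So 20.

20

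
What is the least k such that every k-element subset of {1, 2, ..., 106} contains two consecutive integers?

54

Partition {1, …, 106} into 53 pairs: {1,2}, {3,4}, …, {105,106}.
Choosing 53 integers — say the 53 even numbers 2, 4, …, 106 — takes one from each pair and avoids the property.
Choosing 54 forces two into the same pair by pigeonhole, and those are consecutive. So 54.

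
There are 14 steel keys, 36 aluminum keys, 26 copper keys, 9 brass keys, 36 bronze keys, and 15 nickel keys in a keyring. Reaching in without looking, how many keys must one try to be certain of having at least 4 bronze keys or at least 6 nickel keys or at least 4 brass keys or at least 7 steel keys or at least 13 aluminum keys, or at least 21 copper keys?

50

Each of the 6 types has its own threshold; avoid all of them simultaneously.
The worst case stops just short of every target: 6 steel, 12 aluminum, 20 copper, 3 brass, 3 bronze, 5 nickel — 6 + 12 + 20 + 3 + 3 + 5 = 49 keys.
One more key must push some type to its target, so 49 + 1 = 50.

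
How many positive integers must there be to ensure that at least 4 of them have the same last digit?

31

There are 10 possible last digits acting as pigeonholes.
With 10 × 3 = 30 positive integers we could place exactly 3 in each, with no class reaching 4.
One more forces some class to hold 4, so 30 + 1 = 31.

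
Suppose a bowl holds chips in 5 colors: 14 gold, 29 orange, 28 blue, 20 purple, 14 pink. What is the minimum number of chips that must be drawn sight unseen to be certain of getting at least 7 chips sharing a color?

31

The worst case takes 6 chips of each color without reaching 7 of any: 5 × 6 = 30.
The next chip must bring some color to 7, so 30 + 1 = 31.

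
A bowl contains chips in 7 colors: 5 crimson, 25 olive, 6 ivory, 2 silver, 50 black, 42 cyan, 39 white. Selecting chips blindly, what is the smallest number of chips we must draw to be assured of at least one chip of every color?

168

The hardest color to obtain is silver: we could draw every other chip first — 169 − 2 = 167 chips — without a single silver one.
The next draw must be silver, so 167 + 1 = 168.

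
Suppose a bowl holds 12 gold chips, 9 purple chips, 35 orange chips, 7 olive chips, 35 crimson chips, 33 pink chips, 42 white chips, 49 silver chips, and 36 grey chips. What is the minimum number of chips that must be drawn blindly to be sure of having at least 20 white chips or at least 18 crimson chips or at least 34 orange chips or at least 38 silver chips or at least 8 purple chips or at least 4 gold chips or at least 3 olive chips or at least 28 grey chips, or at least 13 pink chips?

158

Each of the 9 colors has its own threshold; avoid all of them simultaneously.
The worst case stops just short of every target: 3 gold, 7 purple, 33 orange, 2 olive, 17 crimson, 12 pink, 19 white, 37 silver, 27 grey — 3 + 7 + 33 + 2 + 17 + 12 + 19 + 37 + 27 = 157 chips.
One more chip must push some color to its target, so 157 + 1 = 158.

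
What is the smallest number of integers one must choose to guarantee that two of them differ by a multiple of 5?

Two integers differ by a multiple of 5 exactly when they share a remainder mod 5.
There are 5 residue classes mod 5, so 5 integers can all lie in distinct classes.
One more integer must repeat a residue, giving a difference divisible by 5. So n = 5 + 1 = 6.

6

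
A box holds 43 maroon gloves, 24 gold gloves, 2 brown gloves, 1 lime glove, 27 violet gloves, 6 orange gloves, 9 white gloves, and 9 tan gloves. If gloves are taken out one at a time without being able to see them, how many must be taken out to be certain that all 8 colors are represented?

The hardest color to obtain is lime: we could draw every other glove first — 121 − 1 = 120 gloves — without a single lime one.
The next draw must be lime, so 120 + 1 = 121.

121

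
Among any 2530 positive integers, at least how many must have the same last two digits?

There are 100 possible two-digit endings, which serve as the pigeonholes.
If each of the 100 possible two-digit endings held at most 25, the total would be at most 100 × 25 = 2500 < 2530, a contradiction.
So at least one holds ⌈2530/100⌉ = 26.

26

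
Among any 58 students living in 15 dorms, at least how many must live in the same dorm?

The 58 students fall into 15 dorms.
If each of the 15 dorms held at most 3, the total would be at most 15 × 3 = 45 < 58, a contradiction.
So at least one holds ⌈58/15⌉ = 4.

4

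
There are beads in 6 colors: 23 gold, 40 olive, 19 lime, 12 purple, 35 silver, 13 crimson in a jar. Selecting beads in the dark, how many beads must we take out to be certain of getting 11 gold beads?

130

To avoid gold beads as long as possible, exhaust the other 5 colors first.
The worst case draws every non-gold bead first: 40 + 19 + 12 + 35 + 13 = 119.
The next 11 draws are then forced to be gold, giving 119 + 11 = 130.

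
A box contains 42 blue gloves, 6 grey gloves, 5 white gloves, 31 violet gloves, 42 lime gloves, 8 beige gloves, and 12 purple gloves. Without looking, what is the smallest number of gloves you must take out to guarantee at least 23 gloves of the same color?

Treat the 7 colors as pigeonholes.
In the worst case we take at most 22 of each color, but all 6 grey, all 5 white, all 8 beige, and all 12 purple (fewer than 22), giving 22 + 6 + 5 + 22 + 22 + 8 + 12 = 97.
One more glove then forces some color to 23, so 97 + 1 = 98.

98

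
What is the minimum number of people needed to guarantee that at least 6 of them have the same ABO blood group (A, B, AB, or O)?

There are 4 ABO blood groups acting as pigeonholes.
With 4 × 5 = 20 people we could place exactly 5 in each, with no class reaching 6.
One more forces some class to hold 6, so 20 + 1 = 21.

21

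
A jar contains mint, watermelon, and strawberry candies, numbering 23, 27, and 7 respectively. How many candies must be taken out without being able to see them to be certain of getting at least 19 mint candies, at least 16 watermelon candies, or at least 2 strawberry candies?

35

The worst case stops just short of every target: 18 mint, 15 watermelon, 1 strawberry — 18 + 15 + 1 = 34 candies.
One more candy must push some flavor to its target, so 34 + 1 = 35.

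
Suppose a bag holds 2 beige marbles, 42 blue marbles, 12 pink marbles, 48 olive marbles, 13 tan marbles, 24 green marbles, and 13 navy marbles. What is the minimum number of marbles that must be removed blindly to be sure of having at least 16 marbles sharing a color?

86

Treat the 7 colors as pigeonholes.
In the worst case we take at most 15 of each color, but all 2 beige, all 12 pink, all 13 tan, and all 13 navy (fewer than 15), giving 2 + 15 + 12 + 15 + 13 + 15 + 13 = 85.
One more marble then forces some color to 16, so 85 + 1 = 86.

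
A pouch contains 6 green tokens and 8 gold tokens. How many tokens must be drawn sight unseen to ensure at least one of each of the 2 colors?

9

The hardest color to obtain is green: we could draw every other token first — 14 − 6 = 8 tokens — without a single green one.
The next draw must be green, so 8 + 1 = 9.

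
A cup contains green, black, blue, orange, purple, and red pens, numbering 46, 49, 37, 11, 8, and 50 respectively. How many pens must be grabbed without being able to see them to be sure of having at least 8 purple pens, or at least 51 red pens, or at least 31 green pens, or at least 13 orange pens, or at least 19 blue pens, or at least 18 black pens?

The worst case stops just short of every target: 30 green, 17 black, 18 blue, all 11 orange, 7 purple, 50 red — 30 + 17 + 18 + 11 + 7 + 50 = 133 pens.
One more pen must push some ink color to its target, so 133 + 1 = 134.

134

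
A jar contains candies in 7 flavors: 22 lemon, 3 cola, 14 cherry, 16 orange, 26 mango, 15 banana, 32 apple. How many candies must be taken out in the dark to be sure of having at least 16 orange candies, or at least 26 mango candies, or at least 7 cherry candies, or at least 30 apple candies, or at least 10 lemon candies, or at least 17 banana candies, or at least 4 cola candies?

Each of the 7 flavors has its own threshold; avoid all of them simultaneously.
The worst case stops just short of every target: 9 lemon, 3 cola, 6 cherry, 15 orange, 25 mango, all 15 banana, 29 apple — 9 + 3 + 6 + 15 + 25 + 15 + 29 = 102 candies.
One more candy must push some flavor to its target, so 102 + 1 = 103.

103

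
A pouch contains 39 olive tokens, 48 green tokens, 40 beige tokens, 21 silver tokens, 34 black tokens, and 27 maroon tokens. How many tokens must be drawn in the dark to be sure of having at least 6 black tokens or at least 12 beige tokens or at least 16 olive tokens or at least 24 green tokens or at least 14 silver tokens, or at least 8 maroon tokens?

75

The worst case stops just short of every target: 15 olive, 23 green, 11 beige, 13 silver, 5 black, 7 maroon — 15 + 23 + 11 + 13 + 5 + 7 = 74 tokens.
One more token must push some color to its target, so 74 + 1 = 75.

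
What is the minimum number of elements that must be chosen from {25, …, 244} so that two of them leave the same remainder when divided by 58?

59

Group the integers by remainder mod 58; there are 58 residue classes, each nonempty in this range.
Choosing one from each class (58 integers) avoids any shared remainder.
One more choice must repeat a class, so two differ by a multiple of 58. Hence 58 + 1 = 59.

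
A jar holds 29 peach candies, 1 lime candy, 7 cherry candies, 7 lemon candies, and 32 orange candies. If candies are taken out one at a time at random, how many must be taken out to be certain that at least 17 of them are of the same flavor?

48

In the worst case we take at most 16 of each flavor, but all 1 lime, all 7 cherry, and all 7 lemon (fewer than 16), giving 16 + 1 + 7 + 7 + 16 = 47.
One more candy then forces some flavor to 17, so 47 + 1 = 48.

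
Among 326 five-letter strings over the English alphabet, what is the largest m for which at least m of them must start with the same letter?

13

If each of the 26 possible first letters held at most 12, the total would be at most 26 × 12 = 312 < 326, a contradiction.
So at least one holds ⌈326/26⌉ = 13.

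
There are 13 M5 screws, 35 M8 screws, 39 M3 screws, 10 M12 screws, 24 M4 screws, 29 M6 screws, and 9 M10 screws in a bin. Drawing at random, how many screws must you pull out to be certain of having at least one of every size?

The hardest size to obtain is M10: we could draw every other screw first — 159 − 9 = 150 screws — without a single M10 one.
The next draw must be M10, so 150 + 1 = 151.

151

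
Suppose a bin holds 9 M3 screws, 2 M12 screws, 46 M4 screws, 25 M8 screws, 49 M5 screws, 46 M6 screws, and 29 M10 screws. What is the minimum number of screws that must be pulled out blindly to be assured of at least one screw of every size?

The hardest size to obtain is M12: we could draw every other screw first — 206 − 2 = 204 screws — without a single M12 one.
The next draw must be M12, so 204 + 1 = 205.

205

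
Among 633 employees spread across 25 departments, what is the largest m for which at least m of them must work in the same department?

The 633 employees fall into 25 departments.
If each of the 25 departments held at most 25, the total would be at most 25 × 25 = 625 < 633, a contradiction.
So at least one holds ⌈633/25⌉ = 26.

26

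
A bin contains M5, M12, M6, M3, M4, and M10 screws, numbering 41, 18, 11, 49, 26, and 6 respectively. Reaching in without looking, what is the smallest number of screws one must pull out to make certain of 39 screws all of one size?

138

In the worst case we take at most 38 of each size, but all 18 M12, all 11 M6, all 26 M4, and all 6 M10 (fewer than 38), giving 38 + 18 + 11 + 38 + 26 + 6 = 137.
One more screw then forces some size to 39, so 137 + 1 = 138.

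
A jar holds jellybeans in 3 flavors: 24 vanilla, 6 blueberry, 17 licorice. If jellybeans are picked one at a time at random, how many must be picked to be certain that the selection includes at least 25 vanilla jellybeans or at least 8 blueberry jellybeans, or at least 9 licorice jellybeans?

39

Each of the 3 flavors has its own threshold; avoid all of them simultaneously.
The worst case stops just short of every target: 24 vanilla, all 6 blueberry, 8 licorice — 24 + 6 + 8 = 38 jellybeans.
One more jellybean must push some flavor to its target, so 38 + 1 = 39.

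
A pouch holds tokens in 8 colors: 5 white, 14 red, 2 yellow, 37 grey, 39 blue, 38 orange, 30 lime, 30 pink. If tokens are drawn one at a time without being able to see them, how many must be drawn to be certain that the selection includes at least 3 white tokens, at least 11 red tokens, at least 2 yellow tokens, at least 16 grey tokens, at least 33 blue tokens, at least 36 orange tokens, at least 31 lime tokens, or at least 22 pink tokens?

147

The worst case stops just short of every target: 2 white, 10 red, 1 yellow, 15 grey, 32 blue, 35 orange, 30 lime, 21 pink — 2 + 10 + 1 + 15 + 32 + 35 + 30 + 21 = 146 tokens.
One more token must push some color to its target, so 146 + 1 = 147.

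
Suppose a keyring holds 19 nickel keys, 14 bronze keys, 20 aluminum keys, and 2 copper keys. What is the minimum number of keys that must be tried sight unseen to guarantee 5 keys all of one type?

In the worst case we take at most 4 of each type, but all 2 copper (fewer than 4), giving 4 + 4 + 4 + 2 = 14.
One more key then forces some type to 5, so 14 + 1 = 15.

15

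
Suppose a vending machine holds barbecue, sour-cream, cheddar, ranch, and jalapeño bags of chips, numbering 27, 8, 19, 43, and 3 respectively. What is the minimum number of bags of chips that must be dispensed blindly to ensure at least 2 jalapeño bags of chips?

99

The worst case draws every non-jalapeño bag of chips first: 27 + 8 + 19 + 43 = 97.
The next 2 draws are then forced to be jalapeño, giving 97 + 2 = 99.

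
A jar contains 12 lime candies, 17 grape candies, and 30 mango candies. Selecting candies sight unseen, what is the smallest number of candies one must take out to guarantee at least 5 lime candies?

52

To avoid lime candies as long as possible, exhaust the other 2 flavors first.
The worst case draws every non-lime candy first: 17 + 30 = 47.
The next 5 draws are then forced to be lime, giving 47 + 5 = 52.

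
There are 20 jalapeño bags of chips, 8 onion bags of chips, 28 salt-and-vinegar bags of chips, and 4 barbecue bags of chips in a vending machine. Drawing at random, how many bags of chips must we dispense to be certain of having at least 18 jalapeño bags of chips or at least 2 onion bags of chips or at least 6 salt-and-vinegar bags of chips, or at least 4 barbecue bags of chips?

27

Each of the 4 flavors has its own threshold; avoid all of them simultaneously.
The worst case stops just short of every target: 17 jalapeño, 1 onion, 5 salt-and-vinegar, 3 barbecue — 17 + 1 + 5 + 3 = 26 bags of chips.
One more bag of chips must push some flavor to its target, so 26 + 1 = 27.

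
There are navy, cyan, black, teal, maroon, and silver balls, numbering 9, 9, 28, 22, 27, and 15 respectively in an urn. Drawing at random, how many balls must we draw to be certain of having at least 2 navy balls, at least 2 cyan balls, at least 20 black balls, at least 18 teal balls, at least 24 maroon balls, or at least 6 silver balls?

The worst case stops just short of every target: 1 navy, 1 cyan, 19 black, 17 teal, 23 maroon, 5 silver — 1 + 1 + 19 + 17 + 23 + 5 = 66 balls.
One more ball must push some color to its target, so 66 + 1 = 67.

67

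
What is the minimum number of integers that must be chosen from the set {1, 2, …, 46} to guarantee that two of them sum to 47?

24

Partition {1, …, 46} into 23 pairs: {1,46}, {2,45}, …, {23,24}.
Choosing 23 integers — say the integers 1 through 23 — takes one from each pair and avoids the property.
Choosing 24 forces two into the same pair by pigeonhole, and those sum to 47. So 24.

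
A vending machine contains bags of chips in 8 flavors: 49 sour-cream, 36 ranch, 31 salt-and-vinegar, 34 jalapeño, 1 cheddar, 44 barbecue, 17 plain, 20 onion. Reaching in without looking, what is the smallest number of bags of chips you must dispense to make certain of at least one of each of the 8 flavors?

232

The hardest flavor to obtain is cheddar: we could draw every other bag of chips first — 232 − 1 = 231 bags of chips — without a single cheddar one.
The next draw must be cheddar, so 231 + 1 = 232.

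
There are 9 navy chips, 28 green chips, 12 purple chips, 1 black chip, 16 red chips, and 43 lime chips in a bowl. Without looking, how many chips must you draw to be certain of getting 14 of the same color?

In the worst case we take at most 13 of each color, but all 9 navy, all 12 purple, and all 1 black (fewer than 13), giving 9 + 13 + 12 + 1 + 13 + 13 = 61.
One more chip then forces some color to 14, so 61 + 1 = 62.

62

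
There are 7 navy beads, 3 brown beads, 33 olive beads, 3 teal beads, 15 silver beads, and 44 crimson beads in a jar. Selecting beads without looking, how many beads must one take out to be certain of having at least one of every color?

The hardest color to obtain is brown: we could draw every other bead first — 105 − 3 = 102 beads — without a single brown one.
The next draw must be brown, so 102 + 1 = 103.

103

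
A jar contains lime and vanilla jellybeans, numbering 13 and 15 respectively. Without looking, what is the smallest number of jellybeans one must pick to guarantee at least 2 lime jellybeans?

17

The worst case draws every non-lime jellybean first: 15.
The next 2 draws are then forced to be lime, giving 15 + 2 = 17.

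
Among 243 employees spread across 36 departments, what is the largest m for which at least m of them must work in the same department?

If each of the 36 departments held at most 6, the total would be at most 36 × 6 = 216 < 243, a contradiction.
So at least one holds ⌈243/36⌉ = 7.

7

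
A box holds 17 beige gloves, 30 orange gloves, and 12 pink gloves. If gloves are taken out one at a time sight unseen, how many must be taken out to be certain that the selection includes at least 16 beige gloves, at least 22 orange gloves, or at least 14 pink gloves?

Each of the 3 colors has its own threshold; avoid all of them simultaneously.
The worst case stops just short of every target: 15 beige, 21 orange, all 12 pink — 15 + 21 + 12 = 48 gloves.
One more glove must push some color to its target, so 48 + 1 = 49.

49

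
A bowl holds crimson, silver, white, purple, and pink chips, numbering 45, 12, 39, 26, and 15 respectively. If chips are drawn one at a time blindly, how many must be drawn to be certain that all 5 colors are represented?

The hardest color to obtain is silver: we could draw every other chip first — 137 − 12 = 125 chips — without a single silver one.
The next draw must be silver, so 125 + 1 = 126.

126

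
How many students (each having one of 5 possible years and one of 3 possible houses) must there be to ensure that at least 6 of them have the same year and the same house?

76

There are 5 × 3 = 15 (year, house) combinations acting as pigeonholes.
With 15 × 5 = 75 students we could place exactly 5 in each, with no (year, house) pair reaching 6.
One more forces some (year, house) pair to hold 6, so 75 + 1 = 76.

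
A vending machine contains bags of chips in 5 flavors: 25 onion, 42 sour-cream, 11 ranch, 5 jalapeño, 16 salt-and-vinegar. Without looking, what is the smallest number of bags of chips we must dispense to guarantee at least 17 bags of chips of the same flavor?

In the worst case we take at most 16 of each flavor, but all 11 ranch and all 5 jalapeño (fewer than 16), giving 16 + 16 + 11 + 5 + 16 = 64.
One more bag of chips then forces some flavor to 17, so 64 + 1 = 65.

65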